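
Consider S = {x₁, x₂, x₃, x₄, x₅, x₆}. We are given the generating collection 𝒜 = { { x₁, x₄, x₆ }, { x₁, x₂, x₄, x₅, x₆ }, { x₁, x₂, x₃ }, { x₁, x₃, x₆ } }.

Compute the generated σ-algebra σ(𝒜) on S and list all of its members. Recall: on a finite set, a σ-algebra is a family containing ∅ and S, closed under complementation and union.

σ(𝒜) = { {  }, { x₁ }, { x₂ }, { x₃ }, { x₄ }, { x₅ }, { x₆ }, { x₁, x₂ }, { x₁, x₃ }, { x₁, x₄ }, { x₁, x₅ }, { x₁, x₆ }, { x₂, x₃ }, { x₂, x₄ }, { x₂, x₅ }, { x₂, x₆ }, { x₃, x₄ }, { x₃, x₅ }, { x₃, x₆ }, { x₄, x₅ }, { x₄, x₆ }, { x₅, x₆ }, { x₁, x₂, x₃ }, { x₁, x₂, x₄ }, { x₁, x₂, x₅ }, { x₁, x₂, x₆ }, { x₁, x₃, x₄ }, { x₁, x₃, x₅ }, { x₁, x₃, x₆ }, { x₁, x₄, x₅ }, { x₁, x₄, x₆ }, { x₁, x₅, x₆ }, { x₂, x₃, x₄ }, { x₂, x₃, x₅ }, { x₂, x₃, x₆ }, { x₂, x₄, x₅ }, { x₂, x₄, x₆ }, { x₂, x₅, x₆ }, { x₃, x₄, x₅ }, { x₃, x₄, x₆ }, { x₃, x₅, x₆ }, { x₄, x₅, x₆ }, { x₁, x₂, x₃, x₄ }, { x₁, x₂, x₃, x₅ }, { x₁, x₂, x₃, x₆ }, { x₁, x₂, x₄, x₅ }, { x₁, x₂, x₄, x₆ }, { x₁, x₂, x₅, x₆ }, { x₁, x₃, x₄, x₅ }, { x₁, x₃, x₄, x₆ }, { x₁, x₃, x₅, x₆ }, { x₁, x₄, x₅, x₆ }, { x₂, x₃, x₄, x₅ }, { x₂, x₃, x₄, x₆ }, { x₂, x₃, x₅, x₆ }, { x₂, x₄, x₅, x₆ }, { x₃, x₄, x₅, x₆ }, { x₁, x₂, x₃, x₄, x₅ }, { x₁, x₂, x₃, x₄, x₆ }, { x₁, x₂, x₃, x₅, x₆ }, { x₁, x₂, x₄, x₅, x₆ }, { x₁, x₃, x₄, x₅, x₆ }, { x₂, x₃, x₄, x₅, x₆ }, S }

Working:
Initial family (6 sets): { {  }, { x₁, x₂, x₃ }, { x₁, x₃, x₆ }, { x₁, x₄, x₆ }, { x₁, x₂, x₄, x₅, x₆ }, S }.
Step 1. New:
  { x₃ }  = ᶜ of { x₁, x₂, x₄, x₅, x₆ }
  { x₂, x₃, x₅ }  = ᶜ of { x₁, x₄, x₆ }
  { x₂, x₄, x₅ }  = ᶜ of { x₁, x₃, x₆ }
  { x₄, x₅, x₆ }  = ᶜ of { x₁, x₂, x₃ }
  { x₁, x₂, x₃, x₆ }  = { x₁, x₂, x₃ } ∪ { x₁, x₃, x₆ }
  { x₁, x₃, x₄, x₆ }  = { x₁, x₃, x₆ } ∪ { x₁, x₄, x₆ }
  { x₁, x₂, x₃, x₄, x₆ }  = { x₁, x₂, x₃ } ∪ { x₁, x₄, x₆ }
Step 2 (12 new):
  { x₅ }  = ᶜ of { x₁, x₂, x₃, x₄, x₆ }
  { x₂, x₅ }  = ᶜ of { x₁, x₃, x₄, x₆ }
  { x₄, x₅ }  = ᶜ of { x₁, x₂, x₃, x₆ }
  { x₁, x₂, x₃, x₅ }  = { x₁, x₂, x₃ } ∪ { x₂, x₃, x₅ }
  { x₁, x₄, x₅, x₆ }  = { x₁, x₄, x₆ } ∪ { x₄, x₅, x₆ }
  { x₂, x₃, x₄, x₅ }  = { x₃ } ∪ { x₂, x₄, x₅ }
  { x₂, x₄, x₅, x₆ }  = { x₄, x₅, x₆ } ∪ { x₂, x₄, x₅ }
  { x₃, x₄, x₅, x₆ }  = { x₃ } ∪ { x₄, x₅, x₆ }
  { x₁, x₂, x₃, x₄, x₅ }  = { x₁, x₂, x₃ } ∪ { x₂, x₄, x₅ }
  { x₁, x₂, x₃, x₅, x₆ }  = { x₁, x₃, x₆ } ∪ { x₂, x₃, x₅ }
  { x₁, x₃, x₄, x₅, x₆ }  = { x₁, x₃, x₆ } ∪ { x₄, x₅, x₆ }
  { x₂, x₃, x₄, x₅, x₆ }  = { x₂, x₃, x₅ } ∪ { x₄, x₅, x₆ }
Step 3. New:
  { x₁ }  = ᶜ of { x₂, x₃, x₄, x₅, x₆ }
  { x₂ }  = ᶜ of { x₁, x₃, x₄, x₅, x₆ }
  { x₄ }  = ᶜ of { x₁, x₂, x₃, x₅, x₆ }
  { x₆ }  = ᶜ of { x₁, x₂, x₃, x₄, x₅ }
  { x₁, x₂ }  = ᶜ of { x₃, x₄, x₅, x₆ }
  { x₁, x₃ }  = ᶜ of { x₂, x₄, x₅, x₆ }
  { x₁, x₆ }  = ᶜ of { x₂, x₃, x₄, x₅ }
  { x₂, x₃ }  = ᶜ of { x₁, x₄, x₅, x₆ }
  { x₃, x₅ }  = { x₅ } ∪ { x₃ }
  { x₄, x₆ }  = ᶜ of { x₁, x₂, x₃, x₅ }
  { x₃, x₄, x₅ }  = { x₄, x₅ } ∪ { x₃ }
  { x₁, x₃, x₅, x₆ }  = { x₁, x₃, x₆ } ∪ { x₅ }
Step 4. New:
  { x₁, x₄ }  = { x₁ } ∪ { x₄ }
  { x₁, x₅ }  = { x₁ } ∪ { x₅ }
  { x₂, x₄ }  = ᶜ of { x₁, x₃, x₅, x₆ }
  { x₂, x₆ }  = { x₂ } ∪ { x₆ }
  { x₃, x₄ }  = { x₃ } ∪ { x₄ }
  { x₃, x₆ }  = { x₆ } ∪ { x₃ }
  { x₅, x₆ }  = { x₆ } ∪ { x₅ }
  { x₁, x₂, x₄ }  = { x₁, x₂ } ∪ { x₄ }
  { x₁, x₂, x₅ }  = { x₂, x₅ } ∪ { x₁, x₂ }
  { x₁, x₂, x₆ }  = ᶜ of { x₃, x₄, x₅ }
  { x₁, x₃, x₄ }  = { x₁, x₃ } ∪ { x₄ }
  { x₁, x₃, x₅ }  = { x₁ } ∪ { x₃, x₅ }
  { x₁, x₄, x₅ }  = { x₁ } ∪ { x₄, x₅ }
  { x₁, x₅, x₆ }  = { x₁, x₆ } ∪ { x₅ }
  { x₂, x₃, x₄ }  = { x₂, x₃ } ∪ { x₄ }
  { x₂, x₃, x₆ }  = { x₆ } ∪ { x₂, x₃ }
  { x₂, x₄, x₆ }  = { x₂ } ∪ { x₄, x₆ }
  { x₂, x₅, x₆ }  = { x₂, x₅ } ∪ { x₆ }
  { x₃, x₄, x₆ }  = { x₃ } ∪ { x₄, x₆ }
  { x₃, x₅, x₆ }  = { x₆ } ∪ { x₃, x₅ }
  { x₁, x₂, x₃, x₄ }  = { x₁, x₂, x₃ } ∪ { x₄ }
  { x₁, x₂, x₄, x₅ }  = { x₁, x₂ } ∪ { x₄, x₅ }
  { x₁, x₂, x₄, x₆ }  = ᶜ of { x₃, x₅ }
  { x₁, x₂, x₅, x₆ }  = { x₂, x₅ } ∪ { x₁, x₆ }
  { x₁, x₃, x₄, x₅ }  = { x₃, x₄, x₅ } ∪ { x₁ }
  { x₂, x₃, x₄, x₆ }  = { x₂, x₃ } ∪ { x₄, x₆ }
  { x₂, x₃, x₅, x₆ }  = { x₆ } ∪ { x₂, x₃, x₅ }
Step 5: stable.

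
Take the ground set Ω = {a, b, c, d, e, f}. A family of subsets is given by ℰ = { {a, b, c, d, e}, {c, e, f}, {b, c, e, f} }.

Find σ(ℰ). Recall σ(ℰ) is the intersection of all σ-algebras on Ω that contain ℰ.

Start: ℰ ∪ {∅, Ω} = { ∅, {c, e, f}, {b, c, e, f}, {a, b, c, d, e}, Ω }.
Step 1. New:
  {f}  = ᶜ of {a, b, c, d, e}
  {a, d}  = ᶜ of {b, c, e, f}
  {a, b, d}  = ᶜ of {c, e, f}
  [8 total]
Step 2. New:
  {a, d, f}  = {f} ∪ {a, d}
  {a, b, d, f}  = {f} ∪ {a, b, d}
  {a, c, d, e, f}  = {a, d} ∪ {c, e, f}
  [11 total]
Step 3. New:
  {b}  = ᶜ of {a, c, d, e, f}
  {c, e}  = ᶜ of {a, b, d, f}
  {b, c, e}  = ᶜ of {a, d, f}
  [14 total]
Step 4: 2 new —
  {b, f}  = {b} ∪ {f}
  {a, c, d, e}  = {a, d} ∪ {c, e}
  [16 total]
Step 5: stable.

|σ(ℰ)| = 16.  σ(ℰ) = { ∅, {b}, {f}, {a, d}, {b, f}, {c, e}, {a, b, d}, {a, d, f}, {b, c, e}, {c, e, f}, {a, b, d, f}, {a, c, d, e}, {b, c, e, f}, {a, b, c, d, e}, {a, c, d, e, f}, Ω }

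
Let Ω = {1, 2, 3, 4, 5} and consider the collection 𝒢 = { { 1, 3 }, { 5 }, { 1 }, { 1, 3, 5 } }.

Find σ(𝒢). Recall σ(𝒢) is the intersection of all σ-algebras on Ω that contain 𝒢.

Initial family (6 sets): { {  }, { 1 }, { 5 }, { 1, 3 }, { 1, 3, 5 }, Ω }.
Step 1 adds 5:
  { 1, 5 }  = { 5 } ∪ { 1 }
  { 2, 4 }  = ᶜ of { 1, 3, 5 }
  { 2, 4, 5 }  = ᶜ of { 1, 3 }
  { 1, 2, 3, 4 }  = ᶜ of { 5 }
  { 2, 3, 4, 5 }  = ᶜ of { 1 }
  [11 total]
Step 2: +3 →
  { 1, 2, 4 }  = { 2, 4 } ∪ { 1 }
  { 2, 3, 4 }  = ᶜ of { 1, 5 }
  { 1, 2, 4, 5 }  = { 1, 5 } ∪ { 2, 4 }
  [14 total]
Step 3: 2 new —
  { 3 }  = ᶜ of { 1, 2, 4, 5 }
  { 3, 5 }  = ᶜ of { 1, 2, 4 }
  [16 total]
Step 4: closed — nothing new.

Hence σ(𝒢) has 16 members: { {  }, { 1 }, { 3 }, { 5 }, { 1, 3 }, { 1, 5 }, { 2, 4 }, { 3, 5 }, { 1, 2, 4 }, { 1, 3, 5 }, { 2, 3, 4 }, { 2, 4, 5 }, { 1, 2, 3, 4 }, { 1, 2, 4, 5 }, { 2, 3, 4, 5 }, Ω }.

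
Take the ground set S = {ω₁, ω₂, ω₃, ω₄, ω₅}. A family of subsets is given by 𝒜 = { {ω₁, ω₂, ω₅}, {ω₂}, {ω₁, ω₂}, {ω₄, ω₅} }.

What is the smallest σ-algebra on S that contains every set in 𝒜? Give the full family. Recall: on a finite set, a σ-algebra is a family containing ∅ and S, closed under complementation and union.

σ(𝒜) = { {}, {ω₁}, {ω₂}, {ω₃}, {ω₄}, {ω₅}, {ω₁, ω₂}, {ω₁, ω₃}, {ω₁, ω₄}, {ω₁, ω₅}, {ω₂, ω₃}, {ω₂, ω₄}, {ω₂, ω₅}, {ω₃, ω₄}, {ω₃, ω₅}, {ω₄, ω₅}, {ω₁, ω₂, ω₃}, {ω₁, ω₂, ω₄}, {ω₁, ω₂, ω₅}, {ω₁, ω₃, ω₄}, {ω₁, ω₃, ω₅}, {ω₁, ω₄, ω₅}, {ω₂, ω₃, ω₄}, {ω₂, ω₃, ω₅}, {ω₂, ω₄, ω₅}, {ω₃, ω₄, ω₅}, {ω₁, ω₂, ω₃, ω₄}, {ω₁, ω₂, ω₃, ω₅}, {ω₁, ω₂, ω₄, ω₅}, {ω₁, ω₃, ω₄, ω₅}, {ω₂, ω₃, ω₄, ω₅}, S }

Working:
Start: 𝒜 ∪ {∅, S} = { {}, {ω₂}, {ω₁, ω₂}, {ω₄, ω₅}, {ω₁, ω₂, ω₅}, S }.
Round 1: 6 new —
  {ω₃, ω₄}  = {ω₁, ω₂, ω₅}ᶜ
  {ω₁, ω₂, ω₃}  = {ω₄, ω₅}ᶜ
  {ω₂, ω₄, ω₅}  = {ω₄, ω₅} ∪ {ω₂}
  {ω₃, ω₄, ω₅}  = {ω₁, ω₂}ᶜ
  {ω₁, ω₂, ω₄, ω₅}  = {ω₄, ω₅} ∪ {ω₁, ω₂, ω₅}
  {ω₁, ω₃, ω₄, ω₅}  = {ω₂}ᶜ
Round 2 adds 6:
  {ω₃}  = {ω₁, ω₂, ω₄, ω₅}ᶜ
  {ω₁, ω₃}  = {ω₂, ω₄, ω₅}ᶜ
  {ω₂, ω₃, ω₄}  = {ω₃, ω₄} ∪ {ω₂}
  {ω₁, ω₂, ω₃, ω₄}  = {ω₃, ω₄} ∪ {ω₁, ω₂, ω₃}
  {ω₁, ω₂, ω₃, ω₅}  = {ω₁, ω₂, ω₃} ∪ {ω₁, ω₂, ω₅}
  {ω₂, ω₃, ω₄, ω₅}  = {ω₃, ω₄, ω₅} ∪ {ω₂}
Round 3 (6 new):
  {ω₁}  = {ω₂, ω₃, ω₄, ω₅}ᶜ
  {ω₄}  = {ω₁, ω₂, ω₃, ω₅}ᶜ
  {ω₅}  = {ω₁, ω₂, ω₃, ω₄}ᶜ
  {ω₁, ω₅}  = {ω₂, ω₃, ω₄}ᶜ
  {ω₂, ω₃}  = {ω₃} ∪ {ω₂}
  {ω₁, ω₃, ω₄}  = {ω₃, ω₄} ∪ {ω₁, ω₃}
Round 4. New:
  {ω₁, ω₄}  = {ω₄} ∪ {ω₁}
  {ω₂, ω₄}  = {ω₂} ∪ {ω₄}
  {ω₂, ω₅}  = {ω₁, ω₃, ω₄}ᶜ
  {ω₃, ω₅}  = {ω₅} ∪ {ω₃}
  {ω₁, ω₂, ω₄}  = {ω₁, ω₂} ∪ {ω₄}
  {ω₁, ω₃, ω₅}  = {ω₅} ∪ {ω₁, ω₃}
  {ω₁, ω₄, ω₅}  = {ω₂, ω₃}ᶜ
  {ω₂, ω₃, ω₅}  = {ω₅} ∪ {ω₂, ω₃}
Round 5: stable.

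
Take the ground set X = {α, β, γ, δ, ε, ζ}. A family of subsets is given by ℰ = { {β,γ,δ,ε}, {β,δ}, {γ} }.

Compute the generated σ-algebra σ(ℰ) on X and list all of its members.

|σ(ℰ)| = 16.  σ(ℰ) = { {}, {γ}, {ε}, {α,ζ}, {β,δ}, {γ,ε}, {α,γ,ζ}, {α,ε,ζ}, {β,γ,δ}, {β,δ,ε}, {α,β,δ,ζ}, {α,γ,ε,ζ}, {β,γ,δ,ε}, {α,β,γ,δ,ζ}, {α,β,δ,ε,ζ}, X }

Check:
Initial family (5 sets): { {}, {γ}, {β,δ}, {β,γ,δ,ε}, X }.
Round 1: +4 →
  {α,ζ}  = {β,γ,δ,ε}ᶜ
  {β,γ,δ}  = {γ} ∪ {β,δ}
  {α,γ,ε,ζ}  = {β,δ}ᶜ
  {α,β,δ,ε,ζ}  = {γ}ᶜ
  (now 9)
Round 2 (4 new):
  {α,γ,ζ}  = {α,ζ} ∪ {γ}
  {α,ε,ζ}  = {β,γ,δ}ᶜ
  {α,β,δ,ζ}  = {α,ζ} ∪ {β,δ}
  {α,β,γ,δ,ζ}  = {α,ζ} ∪ {β,γ,δ}
  (now 13)
Round 3 adds 3:
  {ε}  = {α,β,γ,δ,ζ}ᶜ
  {γ,ε}  = {α,β,δ,ζ}ᶜ
  {β,δ,ε}  = {α,γ,ζ}ᶜ
  (now 16)
Round 4: stable.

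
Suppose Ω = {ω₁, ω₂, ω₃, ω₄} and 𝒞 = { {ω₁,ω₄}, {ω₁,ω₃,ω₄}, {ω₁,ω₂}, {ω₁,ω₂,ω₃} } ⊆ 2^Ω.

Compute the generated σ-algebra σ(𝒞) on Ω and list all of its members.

Start: 𝒞 ∪ {∅, Ω} = { ∅, {ω₁,ω₂}, {ω₁,ω₄}, {ω₁,ω₂,ω₃}, {ω₁,ω₃,ω₄}, Ω }.
Round 1. New:
  {ω₂}  = complement {ω₁,ω₃,ω₄}
  {ω₄}  = complement {ω₁,ω₂,ω₃}
  {ω₂,ω₃}  = complement {ω₁,ω₄}
  {ω₃,ω₄}  = complement {ω₁,ω₂}
  {ω₁,ω₂,ω₄}  = {ω₁,ω₄} ∪ {ω₁,ω₂}
Round 2: +3 →
  {ω₃}  = complement {ω₁,ω₂,ω₄}
  {ω₂,ω₄}  = {ω₂} ∪ {ω₄}
  {ω₂,ω₃,ω₄}  = {ω₃,ω₄} ∪ {ω₂}
Round 3: 2 new —
  {ω₁}  = complement {ω₂,ω₃,ω₄}
  {ω₁,ω₃}  = complement {ω₂,ω₄}
After Round 4 the family is unchanged; done.

Hence σ(𝒞) has 16 members: { ∅, {ω₁}, {ω₂}, {ω₃}, {ω₄}, {ω₁,ω₂}, {ω₁,ω₃}, {ω₁,ω₄}, {ω₂,ω₃}, {ω₂,ω₄}, {ω₃,ω₄}, {ω₁,ω₂,ω₃}, {ω₁,ω₂,ω₄}, {ω₁,ω₃,ω₄}, {ω₂,ω₃,ω₄}, Ω }.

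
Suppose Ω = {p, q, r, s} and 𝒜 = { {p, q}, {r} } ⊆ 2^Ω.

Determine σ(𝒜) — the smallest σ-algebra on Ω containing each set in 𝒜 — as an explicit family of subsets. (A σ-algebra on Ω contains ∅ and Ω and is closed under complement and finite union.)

Answer: σ(𝒜) = { ∅, {r}, {s}, {p, q}, {r, s}, {p, q, r}, {p, q, s}, Ω }

Working:
Take S₀ = 𝒜 ∪ {∅, Ω} = { ∅, {r}, {p, q}, Ω }.
Step 1: 3 new —
  {r, s}  = Ω∖{p, q}
  {p, q, r}  = {p, q} ∪ {r}
  {p, q, s}  = Ω∖{r}
Step 2. New:
  {s}  = Ω∖{p, q, r}
Step 3 adds nothing — fixpoint reached.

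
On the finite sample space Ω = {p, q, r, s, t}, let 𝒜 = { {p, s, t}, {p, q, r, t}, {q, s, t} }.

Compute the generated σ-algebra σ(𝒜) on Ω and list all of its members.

Seed the family with 𝒜 together with ∅ and Ω: { ∅, {p, s, t}, {q, s, t}, {p, q, r, t}, Ω }.
Step 1. New:
  {s}  = ᶜ of {p, q, r, t}
  {p, r}  = ᶜ of {q, s, t}
  {q, r}  = ᶜ of {p, s, t}
  {p, q, s, t}  = {p, s, t} ∪ {q, s, t}
Step 2: 6 new —
  {r}  = ᶜ of {p, q, s, t}
  {p, q, r}  = {q, r} ∪ {p, r}
  {p, r, s}  = {p, r} ∪ {s}
  {q, r, s}  = {q, r} ∪ {s}
  {p, r, s, t}  = {p, s, t} ∪ {p, r}
  {q, r, s, t}  = {q, r} ∪ {q, s, t}
Step 3: +7 →
  {p}  = ᶜ of {q, r, s, t}
  {q}  = ᶜ of {p, r, s, t}
  {p, t}  = ᶜ of {q, r, s}
  {q, t}  = ᶜ of {p, r, s}
  {r, s}  = {r} ∪ {s}
  {s, t}  = ᶜ of {p, q, r}
  {p, q, r, s}  = {p, r, s} ∪ {q, r}
Step 4 (8 new):
  {t}  = ᶜ of {p, q, r, s}
  {p, q}  = {q} ∪ {p}
  {p, s}  = {s} ∪ {p}
  {q, s}  = {q} ∪ {s}
  {p, q, t}  = ᶜ of {r, s}
  {p, r, t}  = {p, r} ∪ {p, t}
  {q, r, t}  = {q, t} ∪ {r}
  {r, s, t}  = {r, s} ∪ {s, t}
Step 5 (2 new):
  {r, t}  = {t} ∪ {r}
  {p, q, s}  = {p, q} ∪ {p, s}
Step 6: closed — nothing new.

Therefore σ(𝒜) = { ∅, {p}, {q}, {r}, {s}, {t}, {p, q}, {p, r}, {p, s}, {p, t}, {q, r}, {q, s}, {q, t}, {r, s}, {r, t}, {s, t}, {p, q, r}, {p, q, s}, {p, q, t}, {p, r, s}, {p, r, t}, {p, s, t}, {q, r, s}, {q, r, t}, {q, s, t}, {r, s, t}, {p, q, r, s}, {p, q, r, t}, {p, q, s, t}, {p, r, s, t}, {q, r, s, t}, Ω } (|σ(𝒜)| = 32).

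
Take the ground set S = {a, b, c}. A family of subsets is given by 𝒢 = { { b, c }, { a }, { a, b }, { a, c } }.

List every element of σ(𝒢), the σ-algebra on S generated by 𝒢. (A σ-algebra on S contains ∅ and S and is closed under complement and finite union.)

Take S₀ = 𝒢 ∪ {∅, S} = { ∅, { a }, { a, b }, { a, c }, { b, c }, S }.
Iteration 1 (2 new):
  { b }  = complement { a, c }
  { c }  = complement { a, b }
Iteration 2: no new sets; the family is a σ-algebra.

σ(𝒢) = { ∅, { a }, { b }, { c }, { a, b }, { a, c }, { b, c }, S }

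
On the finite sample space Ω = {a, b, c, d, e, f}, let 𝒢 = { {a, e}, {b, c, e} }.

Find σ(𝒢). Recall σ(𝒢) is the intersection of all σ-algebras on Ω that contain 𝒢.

Answer: σ(𝒢) = { {}, {a}, {e}, {a, e}, {b, c}, {d, f}, {a, b, c}, {a, d, f}, {b, c, e}, {d, e, f}, {a, b, c, e}, {a, d, e, f}, {b, c, d, f}, {a, b, c, d, f}, {b, c, d, e, f}, Ω }

Trace:
Begin from { {}, {a, e}, {b, c, e}, Ω } (that is, 𝒢 plus ∅ and Ω).
Pass 1: +3 →
  {a, d, f}  = complement {b, c, e}
  {a, b, c, e}  = {b, c, e} ∪ {a, e}
  {b, c, d, f}  = complement {a, e}
  |family| = 7
Pass 2: +4 →
  {d, f}  = complement {a, b, c, e}
  {a, d, e, f}  = {a, e} ∪ {a, d, f}
  {a, b, c, d, f}  = {b, c, d, f} ∪ {a, d, f}
  {b, c, d, e, f}  = {b, c, e} ∪ {b, c, d, f}
  |family| = 11
Pass 3: +3 →
  {a}  = complement {b, c, d, e, f}
  {e}  = complement {a, b, c, d, f}
  {b, c}  = complement {a, d, e, f}
  |family| = 14
Pass 4. New:
  {a, b, c}  = {b, c} ∪ {a}
  {d, e, f}  = {d, f} ∪ {e}
  |family| = 16
Pass 5: already closed under ᶜ and ∪.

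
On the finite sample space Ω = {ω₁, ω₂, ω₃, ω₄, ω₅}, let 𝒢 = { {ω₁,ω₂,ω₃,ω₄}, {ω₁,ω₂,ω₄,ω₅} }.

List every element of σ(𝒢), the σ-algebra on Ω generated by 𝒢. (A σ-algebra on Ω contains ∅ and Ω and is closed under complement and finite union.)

σ(𝒢) = { ∅, {ω₃}, {ω₅}, {ω₃,ω₅}, {ω₁,ω₂,ω₄}, {ω₁,ω₂,ω₃,ω₄}, {ω₁,ω₂,ω₄,ω₅}, Ω }

Working:
Seed the family with 𝒢 together with ∅ and Ω: { ∅, {ω₁,ω₂,ω₃,ω₄}, {ω₁,ω₂,ω₄,ω₅}, Ω }.
Pass 1: 2 new —
  {ω₃}  = ᶜ of {ω₁,ω₂,ω₄,ω₅}
  {ω₅}  = ᶜ of {ω₁,ω₂,ω₃,ω₄}
  (now 6)
Pass 2: +1 →
  {ω₃,ω₅}  = {ω₃} ∪ {ω₅}
  (now 7)
Pass 3 (1 new):
  {ω₁,ω₂,ω₄}  = ᶜ of {ω₃,ω₅}
  (now 8)
Pass 4: stable.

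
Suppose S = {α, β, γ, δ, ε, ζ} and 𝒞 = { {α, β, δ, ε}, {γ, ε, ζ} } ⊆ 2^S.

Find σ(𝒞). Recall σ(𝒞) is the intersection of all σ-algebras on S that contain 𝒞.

|σ(𝒞)| = 8.  σ(𝒞) = { ∅, {ε}, {γ, ζ}, {α, β, δ}, {γ, ε, ζ}, {α, β, δ, ε}, {α, β, γ, δ, ζ}, S }

Trace:
Start: 𝒞 ∪ {∅, S} = { ∅, {γ, ε, ζ}, {α, β, δ, ε}, S }.
Round 1 adds 2:
  {γ, ζ}  = complement {α, β, δ, ε}
  {α, β, δ}  = complement {γ, ε, ζ}
  (now 6)
Round 2 adds 1:
  {α, β, γ, δ, ζ}  = {γ, ζ} ∪ {α, β, δ}
  (now 7)
Round 3. New:
  {ε}  = complement {α, β, γ, δ, ζ}
  (now 8)
After Round 4 the family is unchanged; done.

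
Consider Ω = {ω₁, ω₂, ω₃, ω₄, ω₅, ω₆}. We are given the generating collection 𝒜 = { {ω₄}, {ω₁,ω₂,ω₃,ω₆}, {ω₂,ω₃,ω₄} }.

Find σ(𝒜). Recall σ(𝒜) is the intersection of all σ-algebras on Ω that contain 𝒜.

Answer: σ(𝒜) = { ∅, {ω₄}, {ω₅}, {ω₁,ω₆}, {ω₂,ω₃}, {ω₄,ω₅}, {ω₁,ω₄,ω₆}, {ω₁,ω₅,ω₆}, {ω₂,ω₃,ω₄}, {ω₂,ω₃,ω₅}, {ω₁,ω₂,ω₃,ω₆}, {ω₁,ω₄,ω₅,ω₆}, {ω₂,ω₃,ω₄,ω₅}, {ω₁,ω₂,ω₃,ω₄,ω₆}, {ω₁,ω₂,ω₃,ω₅,ω₆}, Ω }

Derivation:
Take S₀ = 𝒜 ∪ {∅, Ω} = { ∅, {ω₄}, {ω₂,ω₃,ω₄}, {ω₁,ω₂,ω₃,ω₆}, Ω }.
Iteration 1 adds 4:
  {ω₄,ω₅}  = {ω₁,ω₂,ω₃,ω₆}ᶜ
  {ω₁,ω₅,ω₆}  = {ω₂,ω₃,ω₄}ᶜ
  {ω₁,ω₂,ω₃,ω₄,ω₆}  = {ω₂,ω₃,ω₄} ∪ {ω₁,ω₂,ω₃,ω₆}
  {ω₁,ω₂,ω₃,ω₅,ω₆}  = {ω₄}ᶜ
  [9 total]
Iteration 2: 3 new —
  {ω₅}  = {ω₁,ω₂,ω₃,ω₄,ω₆}ᶜ
  {ω₁,ω₄,ω₅,ω₆}  = {ω₄,ω₅} ∪ {ω₁,ω₅,ω₆}
  {ω₂,ω₃,ω₄,ω₅}  = {ω₂,ω₃,ω₄} ∪ {ω₄,ω₅}
  [12 total]
Iteration 3 adds 2:
  {ω₁,ω₆}  = {ω₂,ω₃,ω₄,ω₅}ᶜ
  {ω₂,ω₃}  = {ω₁,ω₄,ω₅,ω₆}ᶜ
  [14 total]
Iteration 4. New:
  {ω₁,ω₄,ω₆}  = {ω₁,ω₆} ∪ {ω₄}
  {ω₂,ω₃,ω₅}  = {ω₂,ω₃} ∪ {ω₅}
  [16 total]
Iteration 5: no new sets; the family is a σ-algebra.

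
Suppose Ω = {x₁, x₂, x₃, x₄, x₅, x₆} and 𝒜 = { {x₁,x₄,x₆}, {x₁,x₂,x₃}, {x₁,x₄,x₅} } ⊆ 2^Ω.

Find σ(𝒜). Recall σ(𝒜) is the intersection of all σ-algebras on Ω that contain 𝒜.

|σ(𝒜)| = 32.  σ(𝒜) = { ∅, {x₁}, {x₄}, {x₅}, {x₆}, {x₁,x₄}, {x₁,x₅}, {x₁,x₆}, {x₂,x₃}, {x₄,x₅}, {x₄,x₆}, {x₅,x₆}, {x₁,x₂,x₃}, {x₁,x₄,x₅}, {x₁,x₄,x₆}, {x₁,x₅,x₆}, {x₂,x₃,x₄}, {x₂,x₃,x₅}, {x₂,x₃,x₆}, {x₄,x₅,x₆}, {x₁,x₂,x₃,x₄}, {x₁,x₂,x₃,x₅}, {x₁,x₂,x₃,x₆}, {x₁,x₄,x₅,x₆}, {x₂,x₃,x₄,x₅}, {x₂,x₃,x₄,x₆}, {x₂,x₃,x₅,x₆}, {x₁,x₂,x₃,x₄,x₅}, {x₁,x₂,x₃,x₄,x₆}, {x₁,x₂,x₃,x₅,x₆}, {x₂,x₃,x₄,x₅,x₆}, Ω }

Trace:
Begin from { ∅, {x₁,x₂,x₃}, {x₁,x₄,x₅}, {x₁,x₄,x₆}, Ω } (that is, 𝒜 plus ∅ and Ω).
Step 1: 6 new —
  {x₂,x₃,x₅}  = Ω∖{x₁,x₄,x₆}
  {x₂,x₃,x₆}  = Ω∖{x₁,x₄,x₅}
  {x₄,x₅,x₆}  = Ω∖{x₁,x₂,x₃}
  {x₁,x₄,x₅,x₆}  = {x₁,x₄,x₅} ∪ {x₁,x₄,x₆}
  {x₁,x₂,x₃,x₄,x₅}  = {x₁,x₄,x₅} ∪ {x₁,x₂,x₃}
  {x₁,x₂,x₃,x₄,x₆}  = {x₁,x₂,x₃} ∪ {x₁,x₄,x₆}
  — 11 sets.
Step 2: +7 →
  {x₅}  = Ω∖{x₁,x₂,x₃,x₄,x₆}
  {x₆}  = Ω∖{x₁,x₂,x₃,x₄,x₅}
  {x₂,x₃}  = Ω∖{x₁,x₄,x₅,x₆}
  {x₁,x₂,x₃,x₅}  = {x₁,x₂,x₃} ∪ {x₂,x₃,x₅}
  {x₁,x₂,x₃,x₆}  = {x₁,x₂,x₃} ∪ {x₂,x₃,x₆}
  {x₂,x₃,x₅,x₆}  = {x₂,x₃,x₆} ∪ {x₂,x₃,x₅}
  {x₂,x₃,x₄,x₅,x₆}  = {x₂,x₃,x₆} ∪ {x₄,x₅,x₆}
  — 18 sets.
Step 3: +6 →
  {x₁}  = Ω∖{x₂,x₃,x₄,x₅,x₆}
  {x₁,x₄}  = Ω∖{x₂,x₃,x₅,x₆}
  {x₄,x₅}  = Ω∖{x₁,x₂,x₃,x₆}
  {x₄,x₆}  = Ω∖{x₁,x₂,x₃,x₅}
  {x₅,x₆}  = {x₅} ∪ {x₆}
  {x₁,x₂,x₃,x₅,x₆}  = {x₂,x₃,x₅} ∪ {x₁,x₂,x₃,x₆}
  — 24 sets.
Step 4 adds 7:
  {x₄}  = Ω∖{x₁,x₂,x₃,x₅,x₆}
  {x₁,x₅}  = {x₅} ∪ {x₁}
  {x₁,x₆}  = {x₆} ∪ {x₁}
  {x₁,x₅,x₆}  = {x₅,x₆} ∪ {x₁}
  {x₁,x₂,x₃,x₄}  = Ω∖{x₅,x₆}
  {x₂,x₃,x₄,x₅}  = {x₄,x₅} ∪ {x₂,x₃,x₅}
  {x₂,x₃,x₄,x₆}  = {x₂,x₃,x₆} ∪ {x₄,x₆}
  — 31 sets.
Step 5: 1 new —
  {x₂,x₃,x₄}  = Ω∖{x₁,x₅,x₆}
  — 32 sets.
Step 6: already closed under ᶜ and ∪.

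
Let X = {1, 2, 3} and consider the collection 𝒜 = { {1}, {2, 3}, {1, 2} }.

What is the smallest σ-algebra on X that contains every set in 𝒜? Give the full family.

Start: 𝒜 ∪ {∅, X} = { ∅, {1}, {1, 2}, {2, 3}, X }.
Iteration 1. New:
  {3}  = {1, 2}ᶜ
Iteration 2 (1 new):
  {1, 3}  = {3} ∪ {1}
Iteration 3: +1 →
  {2}  = {1, 3}ᶜ
Iteration 4: stable.

Hence σ(𝒜) has 8 members: { ∅, {1}, {2}, {3}, {1, 2}, {1, 3}, {2, 3}, X }.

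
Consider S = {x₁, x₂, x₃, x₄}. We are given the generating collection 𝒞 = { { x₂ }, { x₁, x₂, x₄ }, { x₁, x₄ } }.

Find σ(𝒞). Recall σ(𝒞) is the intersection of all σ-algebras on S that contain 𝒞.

Answer: σ(𝒞) = { {}, { x₂ }, { x₃ }, { x₁, x₄ }, { x₂, x₃ }, { x₁, x₂, x₄ }, { x₁, x₃, x₄ }, S }

Trace:
Start: 𝒞 ∪ {∅, S} = { {}, { x₂ }, { x₁, x₄ }, { x₁, x₂, x₄ }, S }.
Round 1 (3 new):
  { x₃ }  = ᶜ of { x₁, x₂, x₄ }
  { x₂, x₃ }  = ᶜ of { x₁, x₄ }
  { x₁, x₃, x₄ }  = ᶜ of { x₂ }
  |family| = 8
Round 2: no new sets; the family is a σ-algebra.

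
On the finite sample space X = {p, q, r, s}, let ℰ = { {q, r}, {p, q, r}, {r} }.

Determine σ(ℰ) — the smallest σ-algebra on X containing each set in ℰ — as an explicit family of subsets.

Answer: σ(ℰ) = { {}, {p}, {q}, {r}, {s}, {p, q}, {p, r}, {p, s}, {q, r}, {q, s}, {r, s}, {p, q, r}, {p, q, s}, {p, r, s}, {q, r, s}, X }

Trace:
Initial family (5 sets): { {}, {r}, {q, r}, {p, q, r}, X }.
Step 1 adds 3:
  {s}  = complement {p, q, r}
  {p, s}  = complement {q, r}
  {p, q, s}  = complement {r}
Step 2 adds 3:
  {r, s}  = {s} ∪ {r}
  {p, r, s}  = {r} ∪ {p, s}
  {q, r, s}  = {s} ∪ {q, r}
Step 3. New:
  {p}  = complement {q, r, s}
  {q}  = complement {p, r, s}
  {p, q}  = complement {r, s}
Step 4: 2 new —
  {p, r}  = {r} ∪ {p}
  {q, s}  = {s} ∪ {q}
Step 5: stable.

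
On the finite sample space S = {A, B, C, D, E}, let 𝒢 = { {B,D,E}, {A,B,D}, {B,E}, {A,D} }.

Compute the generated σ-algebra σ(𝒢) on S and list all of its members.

Initial family (6 sets): { {}, {A,D}, {B,E}, {A,B,D}, {B,D,E}, S }.
Round 1 adds 5:
  {A,C}  = {B,D,E}ᶜ
  {C,E}  = {A,B,D}ᶜ
  {A,C,D}  = {B,E}ᶜ
  {B,C,E}  = {A,D}ᶜ
  {A,B,D,E}  = {B,E} ∪ {A,D}
  — 11 sets.
Round 2. New:
  {C}  = {A,B,D,E}ᶜ
  {A,C,E}  = {A,C} ∪ {C,E}
  {A,B,C,D}  = {A,B,D} ∪ {A,C,D}
  {A,B,C,E}  = {B,E} ∪ {A,C}
  {A,C,D,E}  = {A,C,D} ∪ {C,E}
  {B,C,D,E}  = {B,C,E} ∪ {B,D,E}
  — 17 sets.
Round 3: +5 →
  {A}  = {B,C,D,E}ᶜ
  {B}  = {A,C,D,E}ᶜ
  {D}  = {A,B,C,E}ᶜ
  {E}  = {A,B,C,D}ᶜ
  {B,D}  = {A,C,E}ᶜ
  — 22 sets.
Round 4 adds 10:
  {A,B}  = {B} ∪ {A}
  {A,E}  = {E} ∪ {A}
  {B,C}  = {B} ∪ {C}
  {C,D}  = {C} ∪ {D}
  {D,E}  = {E} ∪ {D}
  {A,B,C}  = {B} ∪ {A,C}
  {A,B,E}  = {B,E} ∪ {A}
  {A,D,E}  = {E} ∪ {A,D}
  {B,C,D}  = {C} ∪ {B,D}
  {C,D,E}  = {D} ∪ {C,E}
  — 32 sets.
Round 5: closed — nothing new.

Hence σ(𝒢) has 32 members: { {}, {A}, {B}, {C}, {D}, {E}, {A,B}, {A,C}, {A,D}, {A,E}, {B,C}, {B,D}, {B,E}, {C,D}, {C,E}, {D,E}, {A,B,C}, {A,B,D}, {A,B,E}, {A,C,D}, {A,C,E}, {A,D,E}, {B,C,D}, {B,C,E}, {B,D,E}, {C,D,E}, {A,B,C,D}, {A,B,C,E}, {A,B,D,E}, {A,C,D,E}, {B,C,D,E}, S }.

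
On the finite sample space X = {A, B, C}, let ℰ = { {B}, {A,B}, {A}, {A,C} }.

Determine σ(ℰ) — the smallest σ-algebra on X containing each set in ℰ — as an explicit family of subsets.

Initial family (6 sets): { ∅, {A}, {B}, {A,B}, {A,C}, X }.
Round 1: +2 →
  {C}  = {A,B}ᶜ
  {B,C}  = {A}ᶜ
  [8 total]
Round 2: closed — nothing new.

Therefore σ(ℰ) = { ∅, {A}, {B}, {C}, {A,B}, {A,C}, {B,C}, X } (|σ(ℰ)| = 8).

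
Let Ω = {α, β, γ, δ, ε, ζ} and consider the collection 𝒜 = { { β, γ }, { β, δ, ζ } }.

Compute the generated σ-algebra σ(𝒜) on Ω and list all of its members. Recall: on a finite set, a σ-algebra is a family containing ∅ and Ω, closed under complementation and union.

Initial family (4 sets): { ∅, { β, γ }, { β, δ, ζ }, Ω }.
Step 1 adds 3:
  { α, γ, ε }  = Ω∖{ β, δ, ζ }
  { α, δ, ε, ζ }  = Ω∖{ β, γ }
  { β, γ, δ, ζ }  = { β, δ, ζ } ∪ { β, γ }
Step 2. New:
  { α, ε }  = Ω∖{ β, γ, δ, ζ }
  { α, β, γ, ε }  = { β, γ } ∪ { α, γ, ε }
  { α, β, δ, ε, ζ }  = { β, δ, ζ } ∪ { α, δ, ε, ζ }
  { α, γ, δ, ε, ζ }  = { α, γ, ε } ∪ { α, δ, ε, ζ }
Step 3 adds 3:
  { β }  = Ω∖{ α, γ, δ, ε, ζ }
  { γ }  = Ω∖{ α, β, δ, ε, ζ }
  { δ, ζ }  = Ω∖{ α, β, γ, ε }
Step 4 (2 new):
  { α, β, ε }  = { α, ε } ∪ { β }
  { γ, δ, ζ }  = { γ } ∪ { δ, ζ }
Step 5: stable.

σ(𝒜) = { ∅, { β }, { γ }, { α, ε }, { β, γ }, { δ, ζ }, { α, β, ε }, { α, γ, ε }, { β, δ, ζ }, { γ, δ, ζ }, { α, β, γ, ε }, { α, δ, ε, ζ }, { β, γ, δ, ζ }, { α, β, δ, ε, ζ }, { α, γ, δ, ε, ζ }, Ω }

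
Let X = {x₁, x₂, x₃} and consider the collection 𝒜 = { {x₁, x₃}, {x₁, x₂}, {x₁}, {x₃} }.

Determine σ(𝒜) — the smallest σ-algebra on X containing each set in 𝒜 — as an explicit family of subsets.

Initial family (6 sets): { {}, {x₁}, {x₃}, {x₁, x₂}, {x₁, x₃}, X }.
Round 1: +2 →
  {x₂}  = complement {x₁, x₃}
  {x₂, x₃}  = complement {x₁}
  [8 total]
Round 2: stable.

σ(𝒜) = { {}, {x₁}, {x₂}, {x₃}, {x₁, x₂}, {x₁, x₃}, {x₂, x₃}, X }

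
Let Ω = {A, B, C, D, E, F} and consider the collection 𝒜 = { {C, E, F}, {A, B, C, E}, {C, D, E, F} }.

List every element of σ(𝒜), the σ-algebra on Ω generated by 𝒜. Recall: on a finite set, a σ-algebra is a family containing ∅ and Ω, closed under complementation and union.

Seed the family with 𝒜 together with ∅ and Ω: { {}, {C, E, F}, {A, B, C, E}, {C, D, E, F}, Ω }.
Round 1 adds 4:
  {A, B}  = {C, D, E, F}ᶜ
  {D, F}  = {A, B, C, E}ᶜ
  {A, B, D}  = {C, E, F}ᶜ
  {A, B, C, E, F}  = {C, E, F} ∪ {A, B, C, E}
  [9 total]
Round 2: +3 →
  {D}  = {A, B, C, E, F}ᶜ
  {A, B, D, F}  = {A, B} ∪ {D, F}
  {A, B, C, D, E}  = {A, B, D} ∪ {A, B, C, E}
  [12 total]
Round 3 adds 2:
  {F}  = {A, B, C, D, E}ᶜ
  {C, E}  = {A, B, D, F}ᶜ
  [14 total]
Round 4 (2 new):
  {A, B, F}  = {A, B} ∪ {F}
  {C, D, E}  = {D} ∪ {C, E}
  [16 total]
Round 5: no new sets; the family is a σ-algebra.

σ(𝒜) = { {}, {D}, {F}, {A, B}, {C, E}, {D, F}, {A, B, D}, {A, B, F}, {C, D, E}, {C, E, F}, {A, B, C, E}, {A, B, D, F}, {C, D, E, F}, {A, B, C, D, E}, {A, B, C, E, F}, Ω }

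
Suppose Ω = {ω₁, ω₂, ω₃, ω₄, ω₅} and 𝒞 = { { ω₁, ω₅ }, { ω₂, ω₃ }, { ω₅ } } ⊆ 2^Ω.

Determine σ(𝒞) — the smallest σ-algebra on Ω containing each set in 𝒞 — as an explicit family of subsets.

σ(𝒞) = { ∅, { ω₁ }, { ω₄ }, { ω₅ }, { ω₁, ω₄ }, { ω₁, ω₅ }, { ω₂, ω₃ }, { ω₄, ω₅ }, { ω₁, ω₂, ω₃ }, { ω₁, ω₄, ω₅ }, { ω₂, ω₃, ω₄ }, { ω₂, ω₃, ω₅ }, { ω₁, ω₂, ω₃, ω₄ }, { ω₁, ω₂, ω₃, ω₅ }, { ω₂, ω₃, ω₄, ω₅ }, Ω }

Trace:
Start: 𝒞 ∪ {∅, Ω} = { ∅, { ω₅ }, { ω₁, ω₅ }, { ω₂, ω₃ }, Ω }.
Step 1: +5 →
  { ω₁, ω₄, ω₅ }  = ᶜ of { ω₂, ω₃ }
  { ω₂, ω₃, ω₄ }  = ᶜ of { ω₁, ω₅ }
  { ω₂, ω₃, ω₅ }  = { ω₂, ω₃ } ∪ { ω₅ }
  { ω₁, ω₂, ω₃, ω₄ }  = ᶜ of { ω₅ }
  { ω₁, ω₂, ω₃, ω₅ }  = { ω₂, ω₃ } ∪ { ω₁, ω₅ }
  [10 total]
Step 2 adds 3:
  { ω₄ }  = ᶜ of { ω₁, ω₂, ω₃, ω₅ }
  { ω₁, ω₄ }  = ᶜ of { ω₂, ω₃, ω₅ }
  { ω₂, ω₃, ω₄, ω₅ }  = { ω₂, ω₃, ω₄ } ∪ { ω₅ }
  [13 total]
Step 3 adds 2:
  { ω₁ }  = ᶜ of { ω₂, ω₃, ω₄, ω₅ }
  { ω₄, ω₅ }  = { ω₄ } ∪ { ω₅ }
  [15 total]
Step 4: 1 new —
  { ω₁, ω₂, ω₃ }  = ᶜ of { ω₄, ω₅ }
  [16 total]
Step 5: closed — nothing new.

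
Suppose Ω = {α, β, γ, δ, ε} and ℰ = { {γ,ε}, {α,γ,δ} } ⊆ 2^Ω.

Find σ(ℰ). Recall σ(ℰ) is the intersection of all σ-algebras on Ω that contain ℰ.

σ(ℰ) = { ∅, {β}, {γ}, {ε}, {α,δ}, {β,γ}, {β,ε}, {γ,ε}, {α,β,δ}, {α,γ,δ}, {α,δ,ε}, {β,γ,ε}, {α,β,γ,δ}, {α,β,δ,ε}, {α,γ,δ,ε}, Ω }

Derivation:
Initial family (4 sets): { ∅, {γ,ε}, {α,γ,δ}, Ω }.
Iteration 1 adds 3:
  {β,ε}  = ᶜ of {α,γ,δ}
  {α,β,δ}  = ᶜ of {γ,ε}
  {α,γ,δ,ε}  = {γ,ε} ∪ {α,γ,δ}
Iteration 2 (4 new):
  {β}  = ᶜ of {α,γ,δ,ε}
  {β,γ,ε}  = {β,ε} ∪ {γ,ε}
  {α,β,γ,δ}  = {α,γ,δ} ∪ {α,β,δ}
  {α,β,δ,ε}  = {β,ε} ∪ {α,β,δ}
Iteration 3. New:
  {γ}  = ᶜ of {α,β,δ,ε}
  {ε}  = ᶜ of {α,β,γ,δ}
  {α,δ}  = ᶜ of {β,γ,ε}
Iteration 4: +2 →
  {β,γ}  = {γ} ∪ {β}
  {α,δ,ε}  = {α,δ} ∪ {ε}
After Iteration 5 the family is unchanged; done.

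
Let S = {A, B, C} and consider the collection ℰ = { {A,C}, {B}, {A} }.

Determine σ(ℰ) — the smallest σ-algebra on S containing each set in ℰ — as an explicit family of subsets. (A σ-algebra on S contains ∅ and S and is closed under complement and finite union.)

Answer: σ(ℰ) = { ∅, {A}, {B}, {C}, {A,B}, {A,C}, {B,C}, S }

Derivation:
Start: ℰ ∪ {∅, S} = { ∅, {A}, {B}, {A,C}, S }.
Iteration 1: +2 →
  {A,B}  = {B} ∪ {A}
  {B,C}  = complement {A}
  |family| = 7
Iteration 2 adds 1:
  {C}  = complement {A,B}
  |family| = 8
Iteration 3: closed — nothing new.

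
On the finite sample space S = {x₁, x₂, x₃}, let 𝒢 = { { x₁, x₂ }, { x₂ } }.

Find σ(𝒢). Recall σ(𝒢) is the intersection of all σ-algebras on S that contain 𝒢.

σ(𝒢) (8 sets): { {  }, { x₁ }, { x₂ }, { x₃ }, { x₁, x₂ }, { x₁, x₃ }, { x₂, x₃ }, S }

Working:
Seed the family with 𝒢 together with ∅ and S: { {  }, { x₂ }, { x₁, x₂ }, S }.
Step 1: +2 →
  { x₃ }  = complement { x₁, x₂ }
  { x₁, x₃ }  = complement { x₂ }
Step 2. New:
  { x₂, x₃ }  = { x₃ } ∪ { x₂ }
Step 3: 1 new —
  { x₁ }  = complement { x₂, x₃ }
Step 4: already closed under ᶜ and ∪.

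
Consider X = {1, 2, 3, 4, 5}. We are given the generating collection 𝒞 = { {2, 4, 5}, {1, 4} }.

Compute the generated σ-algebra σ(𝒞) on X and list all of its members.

|σ(𝒞)| = 16.  σ(𝒞) = { ∅, {1}, {3}, {4}, {1, 3}, {1, 4}, {2, 5}, {3, 4}, {1, 2, 5}, {1, 3, 4}, {2, 3, 5}, {2, 4, 5}, {1, 2, 3, 5}, {1, 2, 4, 5}, {2, 3, 4, 5}, X }

Check:
Start: 𝒞 ∪ {∅, X} = { ∅, {1, 4}, {2, 4, 5}, X }.
Round 1 adds 3:
  {1, 3}  = complement {2, 4, 5}
  {2, 3, 5}  = complement {1, 4}
  {1, 2, 4, 5}  = {2, 4, 5} ∪ {1, 4}
  — 7 sets.
Round 2 adds 4:
  {3}  = complement {1, 2, 4, 5}
  {1, 3, 4}  = {1, 4} ∪ {1, 3}
  {1, 2, 3, 5}  = {2, 3, 5} ∪ {1, 3}
  {2, 3, 4, 5}  = {2, 3, 5} ∪ {2, 4, 5}
  — 11 sets.
Round 3: 3 new —
  {1}  = complement {2, 3, 4, 5}
  {4}  = complement {1, 2, 3, 5}
  {2, 5}  = complement {1, 3, 4}
  — 14 sets.
Round 4 (2 new):
  {3, 4}  = {3} ∪ {4}
  {1, 2, 5}  = {2, 5} ∪ {1}
  — 16 sets.
Round 5: already closed under ᶜ and ∪.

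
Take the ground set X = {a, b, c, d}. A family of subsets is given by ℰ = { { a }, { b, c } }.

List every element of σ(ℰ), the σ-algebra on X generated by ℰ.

σ(ℰ) = { {  }, { a }, { d }, { a, d }, { b, c }, { a, b, c }, { b, c, d }, X }

Trace:
Take S₀ = ℰ ∪ {∅, X} = { {  }, { a }, { b, c }, X }.
Pass 1: 3 new —
  { a, d }  = ᶜ of { b, c }
  { a, b, c }  = { b, c } ∪ { a }
  { b, c, d }  = ᶜ of { a }
  (now 7)
Pass 2 (1 new):
  { d }  = ᶜ of { a, b, c }
  (now 8)
Pass 3: no new sets; the family is a σ-algebra.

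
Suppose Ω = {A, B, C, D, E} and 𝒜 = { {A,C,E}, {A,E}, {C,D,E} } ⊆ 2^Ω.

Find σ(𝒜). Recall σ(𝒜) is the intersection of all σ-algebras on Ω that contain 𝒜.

Start: 𝒜 ∪ {∅, Ω} = { ∅, {A,E}, {A,C,E}, {C,D,E}, Ω }.
Round 1: 4 new —
  {A,B}  = complement {C,D,E}
  {B,D}  = complement {A,C,E}
  {B,C,D}  = complement {A,E}
  {A,C,D,E}  = {C,D,E} ∪ {A,E}
  |family| = 9
Round 2. New:
  {B}  = complement {A,C,D,E}
  {A,B,D}  = {A,B} ∪ {B,D}
  {A,B,E}  = {A,B} ∪ {A,E}
  {A,B,C,D}  = {A,B} ∪ {B,C,D}
  {A,B,C,E}  = {A,B} ∪ {A,C,E}
  {A,B,D,E}  = {A,E} ∪ {B,D}
  {B,C,D,E}  = {C,D,E} ∪ {B,C,D}
  |family| = 16
Round 3. New:
  {A}  = complement {B,C,D,E}
  {C}  = complement {A,B,D,E}
  {D}  = complement {A,B,C,E}
  {E}  = complement {A,B,C,D}
  {C,D}  = complement {A,B,E}
  {C,E}  = complement {A,B,D}
  |family| = 22
Round 4: +10 →
  {A,C}  = {C} ∪ {A}
  {A,D}  = {D} ∪ {A}
  {B,C}  = {B} ∪ {C}
  {B,E}  = {B} ∪ {E}
  {D,E}  = {E} ∪ {D}
  {A,B,C}  = {A,B} ∪ {C}
  {A,C,D}  = {C,D} ∪ {A}
  {A,D,E}  = {A,E} ∪ {D}
  {B,C,E}  = {B} ∪ {C,E}
  {B,D,E}  = {E} ∪ {B,D}
  |family| = 32
Round 5: no new sets; the family is a σ-algebra.

Hence σ(𝒜) has 32 members: { ∅, {A}, {B}, {C}, {D}, {E}, {A,B}, {A,C}, {A,D}, {A,E}, {B,C}, {B,D}, {B,E}, {C,D}, {C,E}, {D,E}, {A,B,C}, {A,B,D}, {A,B,E}, {A,C,D}, {A,C,E}, {A,D,E}, {B,C,D}, {B,C,E}, {B,D,E}, {C,D,E}, {A,B,C,D}, {A,B,C,E}, {A,B,D,E}, {A,C,D,E}, {B,C,D,E}, Ω }.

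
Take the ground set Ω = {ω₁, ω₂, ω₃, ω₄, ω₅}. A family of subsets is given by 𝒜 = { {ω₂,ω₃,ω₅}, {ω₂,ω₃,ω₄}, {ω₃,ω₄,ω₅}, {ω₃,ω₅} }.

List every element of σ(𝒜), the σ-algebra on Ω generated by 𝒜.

Answer: σ(𝒜) = { {}, {ω₁}, {ω₂}, {ω₃}, {ω₄}, {ω₅}, {ω₁,ω₂}, {ω₁,ω₃}, {ω₁,ω₄}, {ω₁,ω₅}, {ω₂,ω₃}, {ω₂,ω₄}, {ω₂,ω₅}, {ω₃,ω₄}, {ω₃,ω₅}, {ω₄,ω₅}, {ω₁,ω₂,ω₃}, {ω₁,ω₂,ω₄}, {ω₁,ω₂,ω₅}, {ω₁,ω₃,ω₄}, {ω₁,ω₃,ω₅}, {ω₁,ω₄,ω₅}, {ω₂,ω₃,ω₄}, {ω₂,ω₃,ω₅}, {ω₂,ω₄,ω₅}, {ω₃,ω₄,ω₅}, {ω₁,ω₂,ω₃,ω₄}, {ω₁,ω₂,ω₃,ω₅}, {ω₁,ω₂,ω₄,ω₅}, {ω₁,ω₃,ω₄,ω₅}, {ω₂,ω₃,ω₄,ω₅}, Ω }

Check:
Seed the family with 𝒜 together with ∅ and Ω: { {}, {ω₃,ω₅}, {ω₂,ω₃,ω₄}, {ω₂,ω₃,ω₅}, {ω₃,ω₄,ω₅}, Ω }.
Step 1: +5 →
  {ω₁,ω₂}  = complement {ω₃,ω₄,ω₅}
  {ω₁,ω₄}  = complement {ω₂,ω₃,ω₅}
  {ω₁,ω₅}  = complement {ω₂,ω₃,ω₄}
  {ω₁,ω₂,ω₄}  = complement {ω₃,ω₅}
  {ω₂,ω₃,ω₄,ω₅}  = {ω₃,ω₄,ω₅} ∪ {ω₂,ω₃,ω₅}
  — 11 sets.
Step 2: 8 new —
  {ω₁}  = complement {ω₂,ω₃,ω₄,ω₅}
  {ω₁,ω₂,ω₅}  = {ω₁,ω₂} ∪ {ω₁,ω₅}
  {ω₁,ω₃,ω₅}  = {ω₁,ω₅} ∪ {ω₃,ω₅}
  {ω₁,ω₄,ω₅}  = {ω₁,ω₄} ∪ {ω₁,ω₅}
  {ω₁,ω₂,ω₃,ω₄}  = {ω₂,ω₃,ω₄} ∪ {ω₁,ω₂}
  {ω₁,ω₂,ω₃,ω₅}  = {ω₁,ω₂} ∪ {ω₂,ω₃,ω₅}
  {ω₁,ω₂,ω₄,ω₅}  = {ω₁,ω₂,ω₄} ∪ {ω₁,ω₅}
  {ω₁,ω₃,ω₄,ω₅}  = {ω₃,ω₄,ω₅} ∪ {ω₁,ω₄}
  — 19 sets.
Step 3. New:
  {ω₂}  = complement {ω₁,ω₃,ω₄,ω₅}
  {ω₃}  = complement {ω₁,ω₂,ω₄,ω₅}
  {ω₄}  = complement {ω₁,ω₂,ω₃,ω₅}
  {ω₅}  = complement {ω₁,ω₂,ω₃,ω₄}
  {ω₂,ω₃}  = complement {ω₁,ω₄,ω₅}
  {ω₂,ω₄}  = complement {ω₁,ω₃,ω₅}
  {ω₃,ω₄}  = complement {ω₁,ω₂,ω₅}
  — 26 sets.
Step 4: 6 new —
  {ω₁,ω₃}  = {ω₃} ∪ {ω₁}
  {ω₂,ω₅}  = {ω₂} ∪ {ω₅}
  {ω₄,ω₅}  = {ω₅} ∪ {ω₄}
  {ω₁,ω₂,ω₃}  = {ω₁,ω₂} ∪ {ω₃}
  {ω₁,ω₃,ω₄}  = {ω₃,ω₄} ∪ {ω₁,ω₄}
  {ω₂,ω₄,ω₅}  = {ω₅} ∪ {ω₂,ω₄}
  — 32 sets.
Step 5: no new sets; the family is a σ-algebra.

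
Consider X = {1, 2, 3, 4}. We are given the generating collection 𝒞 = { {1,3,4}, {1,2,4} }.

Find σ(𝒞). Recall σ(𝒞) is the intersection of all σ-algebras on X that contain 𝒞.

Begin from { {}, {1,2,4}, {1,3,4}, X } (that is, 𝒞 plus ∅ and X).
Round 1 adds 2:
  {2}  = ᶜ of {1,3,4}
  {3}  = ᶜ of {1,2,4}
  — 6 sets.
Round 2. New:
  {2,3}  = {3} ∪ {2}
  — 7 sets.
Round 3 (1 new):
  {1,4}  = ᶜ of {2,3}
  — 8 sets.
Round 4 adds nothing — fixpoint reached.

Hence σ(𝒞) has 8 members: { {}, {2}, {3}, {1,4}, {2,3}, {1,2,4}, {1,3,4}, X }.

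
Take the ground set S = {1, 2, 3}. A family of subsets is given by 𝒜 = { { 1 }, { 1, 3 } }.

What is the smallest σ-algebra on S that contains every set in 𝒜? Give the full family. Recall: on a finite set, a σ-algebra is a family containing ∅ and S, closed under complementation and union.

Seed the family with 𝒜 together with ∅ and S: { ∅, { 1 }, { 1, 3 }, S }.
Iteration 1 (2 new):
  { 2 }  = ᶜ of { 1, 3 }
  { 2, 3 }  = ᶜ of { 1 }
  |family| = 6
Iteration 2: +1 →
  { 1, 2 }  = { 2 } ∪ { 1 }
  |family| = 7
Iteration 3: +1 →
  { 3 }  = ᶜ of { 1, 2 }
  |family| = 8
After Iteration 4 the family is unchanged; done.

Therefore σ(𝒜) = { ∅, { 1 }, { 2 }, { 3 }, { 1, 2 }, { 1, 3 }, { 2, 3 }, S } (|σ(𝒜)| = 8).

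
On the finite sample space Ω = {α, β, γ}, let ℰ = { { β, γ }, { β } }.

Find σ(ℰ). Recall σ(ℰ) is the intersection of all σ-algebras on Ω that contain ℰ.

σ(ℰ) = { ∅, { α }, { β }, { γ }, { α, β }, { α, γ }, { β, γ }, Ω }

Check:
Initial family (4 sets): { ∅, { β }, { β, γ }, Ω }.
Step 1. New:
  { α }  = complement { β, γ }
  { α, γ }  = complement { β }
  [6 total]
Step 2. New:
  { α, β }  = { β } ∪ { α }
  [7 total]
Step 3: +1 →
  { γ }  = complement { α, β }
  [8 total]
Step 4: no new sets; the family is a σ-algebra.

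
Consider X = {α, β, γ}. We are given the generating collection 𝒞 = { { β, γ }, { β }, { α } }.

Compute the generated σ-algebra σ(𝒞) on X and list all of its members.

Take S₀ = 𝒞 ∪ {∅, X} = { {}, { α }, { β }, { β, γ }, X }.
Pass 1: 2 new —
  { α, β }  = { β } ∪ { α }
  { α, γ }  = ᶜ of { β }
  — 7 sets.
Pass 2 (1 new):
  { γ }  = ᶜ of { α, β }
  — 8 sets.
Pass 3: closed — nothing new.

Therefore σ(𝒞) = { {}, { α }, { β }, { γ }, { α, β }, { α, γ }, { β, γ }, X } (|σ(𝒞)| = 8).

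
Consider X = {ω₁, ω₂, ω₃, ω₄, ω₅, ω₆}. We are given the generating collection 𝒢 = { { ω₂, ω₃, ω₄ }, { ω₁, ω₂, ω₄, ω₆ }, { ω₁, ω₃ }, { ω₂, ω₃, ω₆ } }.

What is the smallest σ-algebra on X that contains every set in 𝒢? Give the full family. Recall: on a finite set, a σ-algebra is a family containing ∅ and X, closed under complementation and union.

σ(𝒢) = { ∅, { ω₁ }, { ω₂ }, { ω₃ }, { ω₄ }, { ω₅ }, { ω₆ }, { ω₁, ω₂ }, { ω₁, ω₃ }, { ω₁, ω₄ }, { ω₁, ω₅ }, { ω₁, ω₆ }, { ω₂, ω₃ }, { ω₂, ω₄ }, { ω₂, ω₅ }, { ω₂, ω₆ }, { ω₃, ω₄ }, { ω₃, ω₅ }, { ω₃, ω₆ }, { ω₄, ω₅ }, { ω₄, ω₆ }, { ω₅, ω₆ }, { ω₁, ω₂, ω₃ }, { ω₁, ω₂, ω₄ }, { ω₁, ω₂, ω₅ }, { ω₁, ω₂, ω₆ }, { ω₁, ω₃, ω₄ }, { ω₁, ω₃, ω₅ }, { ω₁, ω₃, ω₆ }, { ω₁, ω₄, ω₅ }, { ω₁, ω₄, ω₆ }, { ω₁, ω₅, ω₆ }, { ω₂, ω₃, ω₄ }, { ω₂, ω₃, ω₅ }, { ω₂, ω₃, ω₆ }, { ω₂, ω₄, ω₅ }, { ω₂, ω₄, ω₆ }, { ω₂, ω₅, ω₆ }, { ω₃, ω₄, ω₅ }, { ω₃, ω₄, ω₆ }, { ω₃, ω₅, ω₆ }, { ω₄, ω₅, ω₆ }, { ω₁, ω₂, ω₃, ω₄ }, { ω₁, ω₂, ω₃, ω₅ }, { ω₁, ω₂, ω₃, ω₆ }, { ω₁, ω₂, ω₄, ω₅ }, { ω₁, ω₂, ω₄, ω₆ }, { ω₁, ω₂, ω₅, ω₆ }, { ω₁, ω₃, ω₄, ω₅ }, { ω₁, ω₃, ω₄, ω₆ }, { ω₁, ω₃, ω₅, ω₆ }, { ω₁, ω₄, ω₅, ω₆ }, { ω₂, ω₃, ω₄, ω₅ }, { ω₂, ω₃, ω₄, ω₆ }, { ω₂, ω₃, ω₅, ω₆ }, { ω₂, ω₄, ω₅, ω₆ }, { ω₃, ω₄, ω₅, ω₆ }, { ω₁, ω₂, ω₃, ω₄, ω₅ }, { ω₁, ω₂, ω₃, ω₄, ω₆ }, { ω₁, ω₂, ω₃, ω₅, ω₆ }, { ω₁, ω₂, ω₄, ω₅, ω₆ }, { ω₁, ω₃, ω₄, ω₅, ω₆ }, { ω₂, ω₃, ω₄, ω₅, ω₆ }, X }

Derivation:
Seed the family with 𝒢 together with ∅ and X: { ∅, { ω₁, ω₃ }, { ω₂, ω₃, ω₄ }, { ω₂, ω₃, ω₆ }, { ω₁, ω₂, ω₄, ω₆ }, X }.
Pass 1: +8 →
  { ω₃, ω₅ }  = complement { ω₁, ω₂, ω₄, ω₆ }
  { ω₁, ω₄, ω₅ }  = complement { ω₂, ω₃, ω₆ }
  { ω₁, ω₅, ω₆ }  = complement { ω₂, ω₃, ω₄ }
  { ω₁, ω₂, ω₃, ω₄ }  = { ω₂, ω₃, ω₄ } ∪ { ω₁, ω₃ }
  { ω₁, ω₂, ω₃, ω₆ }  = { ω₁, ω₃ } ∪ { ω₂, ω₃, ω₆ }
  { ω₂, ω₃, ω₄, ω₆ }  = { ω₂, ω₃, ω₄ } ∪ { ω₂, ω₃, ω₆ }
  { ω₂, ω₄, ω₅, ω₆ }  = complement { ω₁, ω₃ }
  { ω₁, ω₂, ω₃, ω₄, ω₆ }  = { ω₁, ω₂, ω₄, ω₆ } ∪ { ω₂, ω₃, ω₄ }
  — 14 sets.
Pass 2 adds 14:
  { ω₅ }  = complement { ω₁, ω₂, ω₃, ω₄, ω₆ }
  { ω₁, ω₅ }  = complement { ω₂, ω₃, ω₄, ω₆ }
  { ω₄, ω₅ }  = complement { ω₁, ω₂, ω₃, ω₆ }
  { ω₅, ω₆ }  = complement { ω₁, ω₂, ω₃, ω₄ }
  { ω₁, ω₃, ω₅ }  = { ω₁, ω₃ } ∪ { ω₃, ω₅ }
  { ω₁, ω₃, ω₄, ω₅ }  = { ω₁, ω₄, ω₅ } ∪ { ω₁, ω₃ }
  { ω₁, ω₃, ω₅, ω₆ }  = { ω₁, ω₅, ω₆ } ∪ { ω₁, ω₃ }
  { ω₁, ω₄, ω₅, ω₆ }  = { ω₁, ω₄, ω₅ } ∪ { ω₁, ω₅, ω₆ }
  { ω₂, ω₃, ω₄, ω₅ }  = { ω₂, ω₃, ω₄ } ∪ { ω₃, ω₅ }
  { ω₂, ω₃, ω₅, ω₆ }  = { ω₂, ω₃, ω₆ } ∪ { ω₃, ω₅ }
  { ω₁, ω₂, ω₃, ω₄, ω₅ }  = { ω₁, ω₄, ω₅ } ∪ { ω₂, ω₃, ω₄ }
  { ω₁, ω₂, ω₃, ω₅, ω₆ }  = { ω₂, ω₃, ω₆ } ∪ { ω₁, ω₅, ω₆ }
  { ω₁, ω₂, ω₄, ω₅, ω₆ }  = { ω₁, ω₄, ω₅ } ∪ { ω₁, ω₂, ω₄, ω₆ }
  { ω₂, ω₃, ω₄, ω₅, ω₆ }  = { ω₂, ω₃, ω₄ } ∪ { ω₂, ω₄, ω₅, ω₆ }
  — 28 sets.
Pass 3: +14 →
  { ω₁ }  = complement { ω₂, ω₃, ω₄, ω₅, ω₆ }
  { ω₃ }  = complement { ω₁, ω₂, ω₄, ω₅, ω₆ }
  { ω₄ }  = complement { ω₁, ω₂, ω₃, ω₅, ω₆ }
  { ω₆ }  = complement { ω₁, ω₂, ω₃, ω₄, ω₅ }
  { ω₁, ω₄ }  = complement { ω₂, ω₃, ω₅, ω₆ }
  { ω₁, ω₆ }  = complement { ω₂, ω₃, ω₄, ω₅ }
  { ω₂, ω₃ }  = complement { ω₁, ω₄, ω₅, ω₆ }
  { ω₂, ω₄ }  = complement { ω₁, ω₃, ω₅, ω₆ }
  { ω₂, ω₆ }  = complement { ω₁, ω₃, ω₄, ω₅ }
  { ω₂, ω₄, ω₆ }  = complement { ω₁, ω₃, ω₅ }
  { ω₃, ω₄, ω₅ }  = { ω₄, ω₅ } ∪ { ω₃, ω₅ }
  { ω₃, ω₅, ω₆ }  = { ω₅, ω₆ } ∪ { ω₃, ω₅ }
  { ω₄, ω₅, ω₆ }  = { ω₅, ω₆ } ∪ { ω₄, ω₅ }
  { ω₁, ω₃, ω₄, ω₅, ω₆ }  = { ω₅, ω₆ } ∪ { ω₁, ω₃, ω₄, ω₅ }
  — 42 sets.
Pass 4 (17 new):
  { ω₂ }  = complement { ω₁, ω₃, ω₄, ω₅, ω₆ }
  { ω₃, ω₄ }  = { ω₃ } ∪ { ω₄ }
  { ω₃, ω₆ }  = { ω₃ } ∪ { ω₆ }
  { ω₄, ω₆ }  = { ω₄ } ∪ { ω₆ }
  { ω₁, ω₂, ω₃ }  = complement { ω₄, ω₅, ω₆ }
  { ω₁, ω₂, ω₄ }  = complement { ω₃, ω₅, ω₆ }
  { ω₁, ω₂, ω₆ }  = complement { ω₃, ω₄, ω₅ }
  { ω₁, ω₃, ω₄ }  = { ω₁, ω₃ } ∪ { ω₄ }
  { ω₁, ω₃, ω₆ }  = { ω₁, ω₆ } ∪ { ω₁, ω₃ }
  { ω₁, ω₄, ω₆ }  = { ω₁, ω₆ } ∪ { ω₄ }
  { ω₂, ω₃, ω₅ }  = { ω₃, ω₅ } ∪ { ω₂, ω₃ }
  { ω₂, ω₄, ω₅ }  = { ω₄, ω₅ } ∪ { ω₂, ω₄ }
  { ω₂, ω₅, ω₆ }  = { ω₂, ω₆ } ∪ { ω₅, ω₆ }
  { ω₁, ω₂, ω₃, ω₅ }  = { ω₁, ω₃, ω₅ } ∪ { ω₂, ω₃ }
  { ω₁, ω₂, ω₄, ω₅ }  = { ω₁, ω₅ } ∪ { ω₂, ω₄ }
  { ω₁, ω₂, ω₅, ω₆ }  = { ω₁, ω₅, ω₆ } ∪ { ω₂, ω₆ }
  { ω₃, ω₄, ω₅, ω₆ }  = { ω₄, ω₅ } ∪ { ω₃, ω₅, ω₆ }
  — 59 sets.
Pass 5: +5 →
  { ω₁, ω₂ }  = complement { ω₃, ω₄, ω₅, ω₆ }
  { ω₂, ω₅ }  = { ω₂ } ∪ { ω₅ }
  { ω₁, ω₂, ω₅ }  = { ω₂ } ∪ { ω₁, ω₅ }
  { ω₃, ω₄, ω₆ }  = { ω₃, ω₄ } ∪ { ω₄, ω₆ }
  { ω₁, ω₃, ω₄, ω₆ }  = { ω₃, ω₄ } ∪ { ω₁, ω₃, ω₆ }
  — 64 sets.
Pass 6: stable.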